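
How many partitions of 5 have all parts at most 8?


Using the generating function (1-x)^(-1)(1-x^2)^(-1)...(1-x^8)^(-1),
the coefficient of x^5 counts these restricted partitions.
Result = 7

7


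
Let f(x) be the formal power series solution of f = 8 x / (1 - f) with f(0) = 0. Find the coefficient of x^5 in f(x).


Apply Lagrange inversion: f = 8 x * phi(f) with phi(t) = 1/(1 - t), so
[x^n] f = 8^n * (1/n) [t^(n-1)] phi(t)^n = 8^n * (1/n) [t^(n-1)] (1 - t)^(-n) = 8^n * (1/n) C(2n - 2, n - 1) = 8^n * C_{n-1}.
For n = 5: C_4 = C(8, 4) / 5 = 70/5 = 14.
With the 8^5 = 32768 factor, the coefficient is 32768 * 14 = 458752.

458752


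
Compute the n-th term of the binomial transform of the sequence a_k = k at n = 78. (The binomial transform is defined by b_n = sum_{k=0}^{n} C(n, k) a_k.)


With a_k = k, b_n = sum_{k=0}^{n} C(n, k) k. Using k * C(n, k) = n * C(n-1, k-1) gives b_n = n * sum_{k>=1} C(n-1, k-1) = n * 2^(n-1).
For n = 78: 78 * 2^77 = 78 * 151115727451828646838272 = 11787026741242634453385216.

11787026741242634453385216


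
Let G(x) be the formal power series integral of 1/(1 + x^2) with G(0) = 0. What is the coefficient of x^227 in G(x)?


1/(1 + x^2) = sum_{j>=0} (-1)^j x^(2j). Integrating termwise with G(0) = 0:
G(x) = sum_{j>=0} (-1)^j x^(2j+1) / (2j+1) = arctan(x).
Only odd powers are nonzero. For x^227 write 227 = 2*113 + 1, giving
(-1)^113 / 227 = -1/227 = -1/227.

-1/227


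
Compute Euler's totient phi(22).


phi(n) counts integers in [1, n] coprime to n. Using the multiplicative formula phi(n) = n * prod_{p | n} (1 - 1/p):
22 = 2 * 11, so
phi(22) = 22 * (1 - 1/2) * (1 - 1/11) = 10.

10


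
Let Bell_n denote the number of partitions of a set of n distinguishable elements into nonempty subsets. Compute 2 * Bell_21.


Bell_21 can be computed from the Bell triangle or from Dobinski's identity Bell_n = (1/e) * sum_{k>=0} k^n / k!.
Computing Bell_21 = 474869816156751.
Then 2 * 474869816156751 = 949739632313502.

949739632313502


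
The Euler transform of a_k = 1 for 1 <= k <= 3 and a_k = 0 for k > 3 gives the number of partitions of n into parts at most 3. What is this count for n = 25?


Partitions of 25 into parts at most 3:
Using generating function (1-x)^(-1)(1-x^2)^(-1)(1-x^3)^(-1),
the coefficient of x^25 = 65

65


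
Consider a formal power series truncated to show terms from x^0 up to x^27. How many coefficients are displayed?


From x^0 to x^27 inclusive, the count is 27 - 0 + 1 = 28.

28


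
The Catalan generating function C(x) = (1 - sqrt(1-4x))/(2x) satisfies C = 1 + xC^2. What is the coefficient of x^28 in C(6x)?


Substituting x -> 6x scales the n-th coefficient by 6^n, so [x^28] C(6x) = 6^28 * C_28.
C_28 = C(2*28, 28)/(29) = 7648690600760440/29 = 263747951750360.
So 6^28 * 263747951750360 = 6140942214464815497216 * 263747951750360 = 1619660930882415049029585160906997760.

1619660930882415049029585160906997760


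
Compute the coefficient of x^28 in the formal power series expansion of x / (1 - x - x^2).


Let f(x) = sum_{k>=0} a_k x^k. Multiplying f(x) * (1 - x - x^2) = x and matching coefficients gives a_0 = 0, a_1 = 1, and a_k = a_{k-1} + a_{k-2} for k >= 2. These are the Fibonacci numbers F_k.
Iterating from F_0 = 0, F_1 = 1:
F_0=0, F_1=1, F_2=1, F_3=2, F_4=3, F_5=5, F_6=8, F_7=13, F_8=21, F_9=34, ...
F_28 = 317811.

317811


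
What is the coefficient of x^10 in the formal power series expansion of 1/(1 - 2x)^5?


The general identity 1/(1 - c x)^r = sum_{k>=0} c^k C(k + r - 1, r - 1) x^k follows by substituting y = c x into 1/(1 - y)^r = sum_{k>=0} C(k + r - 1, r - 1) y^k.
For c = 2, r = 5, k = 10:
2^10 * C(14, 4) = 1024 * 1001 = 1025024.

1025024


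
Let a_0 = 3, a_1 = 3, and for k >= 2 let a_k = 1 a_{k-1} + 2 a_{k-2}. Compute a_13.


Iterating the recurrence forward:
a_0 = 3
a_1 = 3
a_2 = 1*3 + 2*3 = 9
a_3 = 1*9 + 2*3 = 15
a_4 = 1*15 + 2*9 = 33
a_5 = 1*33 + 2*15 = 63
a_6 = 1*63 + 2*33 = 129
a_7 = 1*129 + 2*63 = 255
a_8 = 1*255 + 2*129 = 513
a_9 = 1*513 + 2*255 = 1023
a_10 = 1*1023 + 2*513 = 2049
a_11 = 1*2049 + 2*1023 = 4095
a_12 = 1*4095 + 2*2049 = 8193
a_13 = 1*8193 + 2*4095 = 16383
So a_13 = 16383.

16383


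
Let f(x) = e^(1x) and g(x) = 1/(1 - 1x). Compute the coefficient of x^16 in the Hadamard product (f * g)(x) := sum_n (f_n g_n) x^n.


Expanding: f_k = 1^k/k! (from e^(1x)) and g_k = 1^k (from 1/(1 - 1x)). So the Hadamard coefficient (f * g)_k = 1^k 1^k / k! = (1)^k / k!.
For k = 16: 1^16/16! = 1/20922789888000 = 1/20922789888000.

1/20922789888000


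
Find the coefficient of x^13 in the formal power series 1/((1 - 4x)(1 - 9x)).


By partial fractions or Cauchy convolution:
The coefficient equals sum_{k=0}^{13} 4^k * 9^(13-k).
= 4575304803901

4575304803901


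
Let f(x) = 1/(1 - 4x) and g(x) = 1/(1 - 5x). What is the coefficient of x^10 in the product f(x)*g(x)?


The coefficient of x^n in f*g is the Cauchy product: sum_{k=0}^{n} a^k * b^(n-k).
With a=4, b=5, n=10:
sum_{k=0}^{10} 4^k * 5^(10-k)
= 44633821

44633821


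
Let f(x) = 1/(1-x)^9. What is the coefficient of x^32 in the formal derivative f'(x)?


Differentiate: d/dx [ 1/(1-x)^r ] = r / (1-x)^(r+1).
Here r = 9, so f'(x) = 9 / (1-x)^10.
The expansion of 1/(1-x)^(r+1) has coefficient of x^n equal to C(n+r, r).
So the coefficient of x^32 in f'(x) is
9 * C(41, 9) = 9 * 350343565 = 3153092085

3153092085


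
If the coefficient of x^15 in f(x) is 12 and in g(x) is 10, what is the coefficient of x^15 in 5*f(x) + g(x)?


Scalar multiplication scales coefficients: 5 * 12 = 60.
Then add the g coefficient: 60 + 10
= 70

70


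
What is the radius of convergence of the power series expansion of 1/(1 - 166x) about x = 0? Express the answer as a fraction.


Expanding 1/(1 - 166x) = sum_{k>=0} 166^k x^k, the series converges when |166x| < 1, i.e., |x| < 1/166.
So the radius of convergence is 1/166 = 1/166.

1/166


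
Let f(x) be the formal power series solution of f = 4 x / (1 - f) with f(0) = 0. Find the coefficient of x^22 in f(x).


Apply Lagrange inversion: f = 4 x * phi(f) with phi(t) = 1/(1 - t), so
[x^n] f = 4^n * (1/n) [t^(n-1)] phi(t)^n = 4^n * (1/n) [t^(n-1)] (1 - t)^(-n) = 4^n * (1/n) C(2n - 2, n - 1) = 4^n * C_{n-1}.
For n = 22: C_21 = C(42, 21) / 22 = 538257874440/22 = 24466267020.
With the 4^22 = 17592186044416 factor, the coefficient is 17592186044416 * 24466267020 = 430415121228199435960320.

430415121228199435960320


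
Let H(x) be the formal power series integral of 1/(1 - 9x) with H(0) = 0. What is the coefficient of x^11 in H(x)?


1/(1 - 9x) = sum_{k>=0} 9^k x^k. Integrating termwise with H(0) = 0:
H(x) = sum_{k>=0} 9^k x^(k+1) / (k+1) = sum_{m>=1} 9^(m-1) x^m / m.
For m = 11: 9^10/11 = 3486784401/11 = 3486784401/11.

3486784401/11


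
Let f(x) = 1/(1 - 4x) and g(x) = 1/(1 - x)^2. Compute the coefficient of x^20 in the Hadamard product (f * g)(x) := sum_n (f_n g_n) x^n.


f has coefficients f_k = 4^k. For g = 1/(1 - x)^2 the coefficient is g_k = C(k + 1, 1) = k + 1. The Hadamard coefficient is (f * g)_k = 4^k * (k + 1).
For k = 20: 4^20 * 21 = 1099511627776 * 21 = 23089744183296.

23089744183296


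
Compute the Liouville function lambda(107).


The Liouville function is lambda(k) = (-1)^Omega(k), where Omega(k) counts the prime factors of k with multiplicity.
Factoring: 107 = 107, so Omega(107) = 1.
lambda(107) = (-1)^1 = -1.

-1


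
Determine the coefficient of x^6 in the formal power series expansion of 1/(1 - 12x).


The geometric series identity gives 1/(1 - c x) = sum_{k>=0} c^k x^k, so the coefficient of x^k is c^k.
Here c = 12 and k = 6.
Computing: 12^6 = 2985984

2985984


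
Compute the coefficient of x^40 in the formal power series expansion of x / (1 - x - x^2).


Let f(x) = sum_{k>=0} a_k x^k. Multiplying f(x) * (1 - x - x^2) = x and matching coefficients gives a_0 = 0, a_1 = 1, and a_k = a_{k-1} + a_{k-2} for k >= 2. These are the Fibonacci numbers F_k.
Iterating from F_0 = 0, F_1 = 1:
F_0=0, F_1=1, F_2=1, F_3=2, F_4=3, F_5=5, F_6=8, F_7=13, F_8=21, F_9=34, ...
F_40 = 102334155.

102334155


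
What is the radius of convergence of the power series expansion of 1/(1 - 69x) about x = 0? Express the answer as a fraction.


Expanding 1/(1 - 69x) = sum_{k>=0} 69^k x^k, the series converges when |69x| < 1, i.e., |x| < 1/69.
So the radius of convergence is 1/69 = 1/69.

1/69


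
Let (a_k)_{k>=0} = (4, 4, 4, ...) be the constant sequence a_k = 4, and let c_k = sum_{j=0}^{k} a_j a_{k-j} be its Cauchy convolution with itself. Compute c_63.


Since a_j = 4 for all j >= 0, the convolution sum becomes
c_k = sum_{j=0}^{k} 4 * 4 = 16 * (k + 1).
Equivalently, the generating function of (a_k) is 4/(1 - x) and its square is 16/(1 - x)^2 = sum_{k>=0} 16(k + 1) x^k.
For k = 63: 16 * 64 = 1024.

1024


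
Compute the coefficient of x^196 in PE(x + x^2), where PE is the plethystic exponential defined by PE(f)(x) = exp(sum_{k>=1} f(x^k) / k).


With f(x) = x + x^2, the exponent is sum_{k>=1} (x^k + x^(2k)) / k = -ln(1 - x) - ln(1 - x^2). Exponentiating:
PE(x + x^2) = 1 / ((1 - x)(1 - x^2)).
This is the generating function for partitions of n into parts of size 1 or 2. The number of 2's can be any j in 0..98, and the rest are 1's, so
[x^196] = floor(196/2) + 1 = 99.

99


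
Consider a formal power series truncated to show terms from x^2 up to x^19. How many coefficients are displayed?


From x^2 to x^19 inclusive, the count is 19 - 2 + 1 = 18.

18


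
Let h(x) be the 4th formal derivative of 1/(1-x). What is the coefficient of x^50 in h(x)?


Differentiating 4 times: d^4/dx^4 [1/(1-x)] = 4!/(1-x)^5.
The expansion 1/(1-x)^5 = sum_{k>=0} C(k+4, 4) x^k, so the coefficient of x^n in 4!/(1-x)^5 is 4! * C(n+4, 4).
For n = 50: 24 * C(54, 4) = 24 * 316251 = 7590024

7590024


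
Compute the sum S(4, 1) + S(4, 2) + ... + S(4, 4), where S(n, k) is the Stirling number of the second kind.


By definition, S(n, k) counts partitions of an n-set into exactly k nonempty blocks.
Computing row n = 4 for k = 1..4:
S(4, k): 1, 7, 6, 1
Sum = 15. (This equals Bell_4 since the sum runs over all k.)

15


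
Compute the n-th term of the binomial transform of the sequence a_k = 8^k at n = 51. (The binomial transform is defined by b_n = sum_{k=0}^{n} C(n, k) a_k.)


With a_k = 8^k, b_n = sum_{k=0}^{n} C(n, k) 8^k = (1 + 8)^n by the binomial theorem.
For n = 51: (1 + 8)^51 = 9^51 = 4638397686588101979328150167890591454318967698009.

4638397686588101979328150167890591454318967698009


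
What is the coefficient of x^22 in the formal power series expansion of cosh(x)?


The Maclaurin series is cosh(t) = sum_{m>=0} t^(2m) / (2m)!, so substituting t = x, only even powers of x are nonzero, with coefficient of x^(2m) equal to 1 / (2m)!.
For x^22 the coefficient is 1/22! = 1/1124000727777607680000 = 1/1124000727777607680000.

1/1124000727777607680000


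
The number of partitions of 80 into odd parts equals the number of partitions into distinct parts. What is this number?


Computing partitions of 80 into odd parts (1, 3, 5, ...):
Using the generating function prod_{k>=0} 1/(1-x^(2k+1)),
the count is 77312

77312


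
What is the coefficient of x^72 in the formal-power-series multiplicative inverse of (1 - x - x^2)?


Let the inverse be f(x) = sum_{k>=0} a_k x^k. From f(x) * (1 - x - x^2) = 1 and matching coefficients:
 x^0: a_0 = 1.
 x^1: a_1 - a_0 = 0, so a_1 = 1.
 x^k (k >= 2): a_k - a_{k-1} - a_{k-2} = 0, i.e. a_k = a_{k-1} + a_{k-2}.
This is the Fibonacci-type recurrence shifted so that a_0 = a_1 = 1.
Iterating: a_0=1, a_1=1, a_2=2, a_3=3, a_4=5, a_5=8, a_6=13, a_7=21, a_8=34, a_9=55, ...
a_72 = 806515533049393.

806515533049393


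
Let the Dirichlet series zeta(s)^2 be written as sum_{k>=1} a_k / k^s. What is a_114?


The Dirichlet convolution of the constant function 1 with itself gives (1 * 1)(k) = sum_{d | k} 1 = d(k), the number of positive divisors of k.
Since zeta(s) = sum_{k>=1} 1/k^s, we have zeta(s)^2 = sum_{k>=1} d(k)/k^s, so a_k = d(k).
For k = 114: the divisors are 1, 2, 3, 6, 19, 38, 57, 114.
Count = 8.

8


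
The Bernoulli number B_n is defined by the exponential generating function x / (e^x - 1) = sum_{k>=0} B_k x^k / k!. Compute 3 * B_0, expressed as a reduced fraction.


Bernoulli numbers can also be computed recursively via B_0 = 1 and sum_{j=0}^{m} C(m+1, j) B_j = 0 for m >= 1. Odd-index Bernoulli numbers vanish for k >= 3.
Computing B_0 = 1, so 3 * B_0 = 3 * 1 = 3.

3


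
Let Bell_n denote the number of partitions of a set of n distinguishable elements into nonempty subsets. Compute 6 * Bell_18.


Bell_18 can be computed from the Bell triangle or from Dobinski's identity Bell_n = (1/e) * sum_{k>=0} k^n / k!.
Computing Bell_18 = 682076806159.
Then 6 * 682076806159 = 4092460836954.

4092460836954


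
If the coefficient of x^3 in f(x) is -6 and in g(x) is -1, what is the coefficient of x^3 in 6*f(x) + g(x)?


Scalar multiplication scales coefficients: 6 * -6 = -36.
Then add the g coefficient: -36 + -1
= -37

-37


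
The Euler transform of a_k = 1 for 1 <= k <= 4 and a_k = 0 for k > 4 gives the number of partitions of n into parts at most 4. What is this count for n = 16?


Partitions of 16 into parts at most 4:
Using generating function (1-x)^(-1)(1-x^2)^(-1)...(1-x^4)^(-1),
the coefficient of x^16 = 64

64


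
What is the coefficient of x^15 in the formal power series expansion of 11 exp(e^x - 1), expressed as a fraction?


exp(e^x - 1) is the exponential generating function for the Bell numbers Bell_k: exp(e^x - 1) = sum_{k>=0} Bell_k x^k / k!.
So the coefficient of x^15 in 11 exp(e^x - 1) is 11 Bell_15 / 15!.
Computing: Bell_15 = 1382958545 and 15! = 1307674368000, giving
11 * 1382958545/1307674368000 = 276591709/23775897600.

276591709/23775897600


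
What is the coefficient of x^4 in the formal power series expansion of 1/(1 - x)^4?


The expansion 1/(1 - x)^r = sum_{k>=0} C(k + r - 1, r - 1) x^k follows from the multiset / negative-binomial theorem (or from repeated differentiation of the geometric series).
For r = 4 and k = 4:
C(7, 3) = 5040 / (6 * 24) = 35.

35


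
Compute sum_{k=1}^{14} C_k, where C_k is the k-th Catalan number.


C_1 through C_14: 1, 2, 5, 14, 42, 132, 429, 1430, 4862, 16796, 58786, 208012, 742900, 2674440
Sum = 1 + 2 + 5 + 14 + 42 + 132 + 429 + 1430 + 4862 + 16796 + 58786 + 208012 + 742900 + 2674440
= 3707851

3707851


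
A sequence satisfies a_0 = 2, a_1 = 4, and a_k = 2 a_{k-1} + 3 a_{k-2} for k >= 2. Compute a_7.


The characteristic equation is t^2 - 2 t - 3 = 0, with roots r_1 = 3 and r_2 = -1 (so c_1 = r_1 + r_2, c_2 = -r_1 r_2 as required).
One can use the closed form a_n = A r_1^n + B r_2^n, but direct iteration is more reliable:
a_0 = 2, a_1 = 4, a_2 = 14, a_3 = 40, a_4 = 122, a_5 = 364, a_6 = 1094, a_7 = 3280.
So a_7 = 3280.

3280


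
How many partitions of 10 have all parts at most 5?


Using the generating function (1-x)^(-1)(1-x^2)^(-1)...(1-x^5)^(-1),
the coefficient of x^10 counts these restricted partitions.
Result = 30

30


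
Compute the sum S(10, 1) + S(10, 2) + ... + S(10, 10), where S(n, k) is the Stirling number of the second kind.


By definition, S(n, k) counts partitions of an n-set into exactly k nonempty blocks.
Computing row n = 10 for k = 1..10:
S(10, k): 1, 511, 9330, 34105, 42525, 22827, 5880, 750, 45, 1
Sum = 115975. (This equals Bell_10 since the sum runs over all k.)

115975


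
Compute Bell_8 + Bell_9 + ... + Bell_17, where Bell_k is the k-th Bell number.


Recall Bell_k counts set partitions of a k-set (with Bell_0 = 1 by convention).
Bell_8 through Bell_17: 4140, 21147, 115975, 678570, 4213597, 27644437, 190899322, 1382958545, 10480142147, 82864869804
Sum = 4140 + 21147 + 115975 + 678570 + 4213597 + 27644437 + 190899322 + 1382958545 + 10480142147 + 82864869804 = 94951547684.

94951547684


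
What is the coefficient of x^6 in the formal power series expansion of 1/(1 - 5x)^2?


The general identity 1/(1 - c x)^r = sum_{k>=0} c^k C(k + r - 1, r - 1) x^k follows by substituting y = c x into 1/(1 - y)^r = sum_{k>=0} C(k + r - 1, r - 1) y^k.
For c = 5, r = 2, k = 6:
5^6 * C(7, 1) = 15625 * 7 = 109375.

109375


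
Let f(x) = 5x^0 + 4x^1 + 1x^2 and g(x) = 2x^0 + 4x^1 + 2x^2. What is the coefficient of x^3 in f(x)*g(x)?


Cauchy product at x^3:
4*2 + 1*4
= 12

12


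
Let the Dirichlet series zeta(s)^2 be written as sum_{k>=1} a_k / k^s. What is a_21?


The Dirichlet convolution of the constant function 1 with itself gives (1 * 1)(k) = sum_{d | k} 1 = d(k), the number of positive divisors of k.
Since zeta(s) = sum_{k>=1} 1/k^s, we have zeta(s)^2 = sum_{k>=1} d(k)/k^s, so a_k = d(k).
For k = 21: the divisors are 1, 3, 7, 21.
Count = 4.

4


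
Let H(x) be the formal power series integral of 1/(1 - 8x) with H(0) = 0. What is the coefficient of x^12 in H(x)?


1/(1 - 8x) = sum_{k>=0} 8^k x^k. Integrating termwise with H(0) = 0:
H(x) = sum_{k>=0} 8^k x^(k+1) / (k+1) = sum_{m>=1} 8^(m-1) x^m / m.
For m = 12: 8^11/12 = 8589934592/12 = 2147483648/3.

2147483648/3


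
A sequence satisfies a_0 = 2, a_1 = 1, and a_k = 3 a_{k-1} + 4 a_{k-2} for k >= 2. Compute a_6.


The characteristic equation is t^2 - 3 t - 4 = 0, with roots r_1 = 4 and r_2 = -1 (so c_1 = r_1 + r_2, c_2 = -r_1 r_2 as required).
One can use the closed form a_n = A r_1^n + B r_2^n, but direct iteration is more reliable:
a_0 = 2, a_1 = 1, a_2 = 11, a_3 = 37, a_4 = 155, a_5 = 613, a_6 = 2459.
So a_6 = 2459.

2459


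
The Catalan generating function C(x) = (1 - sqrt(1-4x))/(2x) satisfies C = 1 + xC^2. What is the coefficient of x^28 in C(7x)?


Substituting x -> 7x scales the n-th coefficient by 7^n, so [x^28] C(7x) = 7^28 * C_28.
C_28 = C(2*28, 28)/(29) = 7648690600760440/29 = 263747951750360.
So 7^28 * 263747951750360 = 459986536544739960976801 * 263747951750360 = 121320506846417282097162299403303398360.

121320506846417282097162299403303398360


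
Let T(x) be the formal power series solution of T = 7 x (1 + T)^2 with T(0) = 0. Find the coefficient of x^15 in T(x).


Apply the Lagrange inversion formula: if T = 7 x * phi(T) with phi(t) = (1 + t)^2, then [x^n] T = 7^n * (1/n) [t^(n-1)] phi(t)^n = 7^n * (1/n) [t^(n-1)] (1 + t)^(2n) = 7^n * (1/n) C(2n, n-1).
Using the identity C(2n, n-1) = C(2n, n) * n / (n+1), the unscaled factor equals C(2n, n) / (n+1) = C_n, the n-th Catalan number.
For n = 15: C_15 = C(30, 15) / 16 = 155117520/16 = 9694845.
With the 7^15 = 4747561509943 factor, the coefficient is 4747561509943 * 9694845 = 46026872966863343835.

46026872966863343835


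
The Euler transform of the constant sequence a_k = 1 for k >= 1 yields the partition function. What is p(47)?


The Euler transform converts the sequence a_k = 1 into the number of integer partitions.
Using the recurrence or dynamic programming:
p(47) = 124754

124754


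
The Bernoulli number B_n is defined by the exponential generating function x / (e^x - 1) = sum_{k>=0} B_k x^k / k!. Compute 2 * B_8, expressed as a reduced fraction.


Bernoulli numbers can also be computed recursively via B_0 = 1 and sum_{j=0}^{m} C(m+1, j) B_j = 0 for m >= 1. Odd-index Bernoulli numbers vanish for k >= 3.
Computing B_8 = -1/30, so 2 * B_8 = 2 * -1/30 = -1/15.

-1/15


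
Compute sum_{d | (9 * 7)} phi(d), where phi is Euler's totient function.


First, 9 * 7 = 63. One classical identity is sum_{d | n} phi(d) = n (each k in [1, n] has a unique gcd with n, and among the k's with gcd(k, n) = n/d there are phi(d) of them). So the sum equals 63. We also verify directly:
Divisors of 63: 1, 3, 7, 9, 21, 63.
phi values: 1, 2, 6, 6, 12, 36.
Sum = 63.

63


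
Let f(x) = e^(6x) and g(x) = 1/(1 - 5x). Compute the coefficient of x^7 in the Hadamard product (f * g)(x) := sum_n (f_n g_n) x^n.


Expanding: f_k = 6^k/k! (from e^(6x)) and g_k = 5^k (from 1/(1 - 5x)). So the Hadamard coefficient (f * g)_k = 6^k 5^k / k! = (30)^k / k!.
For k = 7: 30^7/7! = 21870000000/5040 = 30375000/7.

30375000/7


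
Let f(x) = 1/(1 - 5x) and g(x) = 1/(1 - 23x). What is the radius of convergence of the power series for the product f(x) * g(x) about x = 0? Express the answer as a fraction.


The radius of 1/(1 - 5x) is 1/5 (nearest singularity at x = 1/5), and the radius of 1/(1 - 23x) is 1/23.
The product f(x)*g(x) = 1/((1 - 5x)(1 - 23x)) has singularities at both 1/5 and 1/23, so its radius of convergence is the distance to the nearest one:
min(1/5, 1/23) = 1/23.

1/23


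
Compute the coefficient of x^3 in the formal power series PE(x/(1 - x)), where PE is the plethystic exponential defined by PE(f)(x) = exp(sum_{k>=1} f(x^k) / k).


For f(x) = x/(1 - x) we have
sum_{k>=1} f(x^k) / k = sum_{k>=1} (1/k) * x^k / (1 - x^k) = sum_{k, m >= 1} x^(k m) / k,
which after exponentiating simplifies to
PE(x/(1 - x)) = prod_{k>=1} 1 / (1 - x^k).
This is the generating function for the partition function p(n), so the coefficient of x^3 is p(3).
Computing p(3) by dynamic programming over parts 1, 2, ..., 3: p(3) = 3.

3


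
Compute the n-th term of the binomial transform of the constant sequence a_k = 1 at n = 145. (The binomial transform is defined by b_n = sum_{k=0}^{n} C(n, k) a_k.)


With a_k = 1 for all k, b_n = sum_{k=0}^{n} C(n, k) = 2^n by the binomial theorem.
For n = 145: 2^145 = 44601490397061246283071436545296723011960832.

44601490397061246283071436545296723011960832


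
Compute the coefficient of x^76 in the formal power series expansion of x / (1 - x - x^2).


Let f(x) = sum_{k>=0} a_k x^k. Multiplying f(x) * (1 - x - x^2) = x and matching coefficients gives a_0 = 0, a_1 = 1, and a_k = a_{k-1} + a_{k-2} for k >= 2. These are the Fibonacci numbers F_k.
Iterating from F_0 = 0, F_1 = 1:
F_0=0, F_1=1, F_2=1, F_3=2, F_4=3, F_5=5, F_6=8, F_7=13, F_8=21, F_9=34, ...
F_76 = 3416454622906707.

3416454622906707


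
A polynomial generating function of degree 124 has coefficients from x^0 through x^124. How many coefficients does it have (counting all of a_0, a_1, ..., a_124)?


A polynomial of degree 124 takes the form a_0 + a_1 x + ... + a_124 x^124.
The number of coefficients is 124 + 1 = 125.

125


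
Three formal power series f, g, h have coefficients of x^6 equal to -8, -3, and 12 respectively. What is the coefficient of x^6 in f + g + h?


Series addition is componentwise:
-8 + -3 + 12
= 1

1


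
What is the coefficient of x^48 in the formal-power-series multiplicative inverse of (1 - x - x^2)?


Let the inverse be f(x) = sum_{k>=0} a_k x^k. From f(x) * (1 - x - x^2) = 1 and matching coefficients:
 x^0: a_0 = 1.
 x^1: a_1 - a_0 = 0, so a_1 = 1.
 x^k (k >= 2): a_k - a_{k-1} - a_{k-2} = 0, i.e. a_k = a_{k-1} + a_{k-2}.
This is the Fibonacci-type recurrence shifted so that a_0 = a_1 = 1.
Iterating: a_0=1, a_1=1, a_2=2, a_3=3, a_4=5, a_5=8, a_6=13, a_7=21, a_8=34, a_9=55, ...
a_48 = 7778742049.

7778742049


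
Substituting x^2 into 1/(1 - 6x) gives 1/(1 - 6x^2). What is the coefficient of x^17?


Since 1/(1 - 6x^2) only has even powers of x,
the coefficient of x^17 (odd) is 0.

0


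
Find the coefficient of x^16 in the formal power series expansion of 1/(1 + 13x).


Write 1/(1 + c x) = 1/(1 - (-c) x) and apply the geometric-series identity
1/(1 - y) = sum_{k>=0} y^k to get 1/(1 + c x) = sum_{k>=0} (-c)^k x^k.
So the coefficient of x^k is (-c)^k = (-1)^k * c^k.
Here c = 13 and k = 16:
(-13)^16 = 1 * 665416609183179841 = 665416609183179841

665416609183179841


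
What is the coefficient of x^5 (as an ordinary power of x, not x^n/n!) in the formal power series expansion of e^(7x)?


The exponential series is e^y = sum_{k>=0} y^k / k!. Substituting y = 7x gives
e^(7x) = sum_{k>=0} 7^k x^k / k!.
So the coefficient of x^n is a^n/n! with a = 7, n = 5:
7^5 / 5! = 16807/120 = 16807/120

16807/120


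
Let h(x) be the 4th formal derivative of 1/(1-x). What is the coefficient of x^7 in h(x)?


Differentiating 4 times: d^4/dx^4 [1/(1-x)] = 4!/(1-x)^5.
The expansion 1/(1-x)^5 = sum_{k>=0} C(k+4, 4) x^k, so the coefficient of x^n in 4!/(1-x)^5 is 4! * C(n+4, 4).
For n = 7: 24 * C(11, 4) = 24 * 330 = 7920

7920


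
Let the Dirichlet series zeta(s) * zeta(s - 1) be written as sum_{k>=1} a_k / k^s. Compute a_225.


Convolution gives a_k = sum_{d | k} d * 1 = sum_{d | k} d = sigma(k), the sum of positive divisors of k.
For k = 225, the divisors are 1, 3, 5, 9, 15, 25, 45, 75, 225, so
sigma(225) = 1 + 3 + 5 + 9 + 15 + 25 + 45 + 75 + 225 = 403.

403


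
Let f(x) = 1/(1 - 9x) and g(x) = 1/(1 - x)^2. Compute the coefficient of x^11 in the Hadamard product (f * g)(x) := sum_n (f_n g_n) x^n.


f has coefficients f_k = 9^k. For g = 1/(1 - x)^2 the coefficient is g_k = C(k + 1, 1) = k + 1. The Hadamard coefficient is (f * g)_k = 9^k * (k + 1).
For k = 11: 9^11 * 12 = 31381059609 * 12 = 376572715308.

376572715308


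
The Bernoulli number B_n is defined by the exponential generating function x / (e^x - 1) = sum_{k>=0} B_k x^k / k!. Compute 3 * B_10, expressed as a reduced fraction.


Bernoulli numbers can also be computed recursively via B_0 = 1 and sum_{j=0}^{m} C(m+1, j) B_j = 0 for m >= 1. Odd-index Bernoulli numbers vanish for k >= 3.
Computing B_10 = 5/66, so 3 * B_10 = 3 * 5/66 = 5/22.

5/22


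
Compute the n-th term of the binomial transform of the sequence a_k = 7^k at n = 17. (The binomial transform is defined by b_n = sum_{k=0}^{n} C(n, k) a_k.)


With a_k = 7^k, b_n = sum_{k=0}^{n} C(n, k) 7^k = (1 + 7)^n by the binomial theorem.
For n = 17: (1 + 7)^17 = 8^17 = 2251799813685248.

2251799813685248


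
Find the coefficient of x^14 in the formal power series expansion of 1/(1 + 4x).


Write 1/(1 + c x) = 1/(1 - (-c) x) and apply the geometric-series identity
1/(1 - y) = sum_{k>=0} y^k to get 1/(1 + c x) = sum_{k>=0} (-c)^k x^k.
So the coefficient of x^k is (-c)^k = (-1)^k * c^k.
Here c = 4 and k = 14:
(-4)^14 = 1 * 268435456 = 268435456

268435456


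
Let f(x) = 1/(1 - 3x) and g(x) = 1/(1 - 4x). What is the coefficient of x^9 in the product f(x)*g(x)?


The coefficient of x^n in f*g is the Cauchy product: sum_{k=0}^{n} a^k * b^(n-k).
With a=3, b=4, n=9:
sum_{k=0}^{9} 3^k * 4^(9-k)
= 989527

989527


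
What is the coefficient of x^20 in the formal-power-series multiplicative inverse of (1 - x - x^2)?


Let the inverse be f(x) = sum_{k>=0} a_k x^k. From f(x) * (1 - x - x^2) = 1 and matching coefficients:
 x^0: a_0 = 1.
 x^1: a_1 - a_0 = 0, so a_1 = 1.
 x^k (k >= 2): a_k - a_{k-1} - a_{k-2} = 0, i.e. a_k = a_{k-1} + a_{k-2}.
This is the Fibonacci-type recurrence shifted so that a_0 = a_1 = 1.
Iterating: a_0=1, a_1=1, a_2=2, a_3=3, a_4=5, a_5=8, a_6=13, a_7=21, a_8=34, a_9=55, ...
a_20 = 10946.

10946


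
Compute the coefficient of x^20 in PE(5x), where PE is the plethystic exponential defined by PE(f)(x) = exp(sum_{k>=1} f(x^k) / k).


With f(x) = 5x, the exponent is sum_{k>=1} 5 x^k / k = 5 * (-ln(1 - x)). Exponentiating:
PE(5x) = exp(-5 ln(1 - x)) = 1/(1 - x)^5.
By the negative binomial expansion, [x^n] 1/(1 - x)^5 = C(n + 4, 4).
For n = 20: C(24, 4) = 10626.

10626


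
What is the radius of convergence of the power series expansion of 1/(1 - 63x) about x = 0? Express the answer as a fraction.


Expanding 1/(1 - 63x) = sum_{k>=0} 63^k x^k, the series converges when |63x| < 1, i.e., |x| < 1/63.
So the radius of convergence is 1/63 = 1/63.

1/63


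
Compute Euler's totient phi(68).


phi(n) counts integers in [1, n] coprime to n. Using the multiplicative formula phi(n) = n * prod_{p | n} (1 - 1/p):
68 = 2^2 * 17, so
phi(68) = 68 * (1 - 1/2) * (1 - 1/17) = 32.

32


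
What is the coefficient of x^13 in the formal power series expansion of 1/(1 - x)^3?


The expansion 1/(1 - x)^r = sum_{k>=0} C(k + r - 1, r - 1) x^k follows from the multiset / negative-binomial theorem (or from repeated differentiation of the geometric series).
For r = 3 and k = 13:
C(15, 2) = 1307674368000 / (2 * 6227020800) = 105.

105


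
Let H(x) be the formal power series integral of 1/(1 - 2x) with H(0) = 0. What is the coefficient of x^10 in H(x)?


1/(1 - 2x) = sum_{k>=0} 2^k x^k. Integrating termwise with H(0) = 0:
H(x) = sum_{k>=0} 2^k x^(k+1) / (k+1) = sum_{m>=1} 2^(m-1) x^m / m.
For m = 10: 2^9/10 = 512/10 = 256/5.

256/5


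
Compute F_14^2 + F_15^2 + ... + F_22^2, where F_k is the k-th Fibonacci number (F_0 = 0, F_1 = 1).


There is a standard identity sum_{k=0}^{N} F_k^2 = F_N * F_{N+1} (proved inductively from the telescoping relation F_k^2 = F_k F_{k+1} - F_{k-1} F_k). Then
sum_{k=14}^{22} F_k^2 = F_22 F_23 - F_13 F_14.
Computing: F_22 = 17711, F_23 = 28657, F_13 = 233, F_14 = 377.
Sum = 17711 * 28657 - 233 * 377 = 507456286.

507456286


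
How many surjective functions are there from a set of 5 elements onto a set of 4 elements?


By inclusion-exclusion on which target elements are missed, the number of surjections from an n-set onto a k-set is
surj(n, k) = sum_{j=0}^{k} (-1)^j C(k, j) (k - j)^n.
Equivalently surj(n, k) = k! * S(n, k), where S(n, k) is the Stirling number of the second kind.
For n = 5, k = 4:
S(5, 4) = 10, so
surj = 4! * 10 = 24 * 10 = 240.

240


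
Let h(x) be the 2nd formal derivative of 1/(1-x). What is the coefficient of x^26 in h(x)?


Differentiating 2 times: d^2/dx^2 [1/(1-x)] = 2!/(1-x)^3.
The expansion 1/(1-x)^3 = sum_{k>=0} C(k+2, 2) x^k, so the coefficient of x^n in 2!/(1-x)^3 is 2! * C(n+2, 2).
For n = 26: 2 * C(28, 2) = 2 * 378 = 756

756


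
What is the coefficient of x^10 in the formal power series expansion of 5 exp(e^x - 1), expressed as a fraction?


exp(e^x - 1) is the exponential generating function for the Bell numbers Bell_k: exp(e^x - 1) = sum_{k>=0} Bell_k x^k / k!.
So the coefficient of x^10 in 5 exp(e^x - 1) is 5 Bell_10 / 10!.
Computing: Bell_10 = 115975 and 10! = 3628800, giving
5 * 115975/3628800 = 23195/145152.

23195/145152


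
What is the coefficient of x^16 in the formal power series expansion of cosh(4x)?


The Maclaurin series is cosh(t) = sum_{m>=0} t^(2m) / (2m)!, so substituting t = 4x, only even powers of x are nonzero, with coefficient of x^(2m) equal to 4^(2m) / (2m)!.
For x^16 the coefficient is 4^16/16! = 4294967296/20922789888000 = 131072/638512875.

131072/638512875


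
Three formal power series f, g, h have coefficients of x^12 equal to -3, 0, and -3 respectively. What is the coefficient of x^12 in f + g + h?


Series addition is componentwise:
-3 + 0 + -3
= -6

-6


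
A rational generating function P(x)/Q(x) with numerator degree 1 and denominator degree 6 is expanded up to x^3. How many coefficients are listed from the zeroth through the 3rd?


Expanding up to x^3 gives the coefficients for x^0, x^1, ..., x^3.
That is 3 + 1 = 4 coefficients in total.

4


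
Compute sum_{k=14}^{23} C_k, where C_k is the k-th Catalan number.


C_14 through C_23: 2674440, 9694845, 35357670, 129644790, 477638700, 1767263190, 6564120420, 24466267020, 91482563640, 343059613650
Sum = 2674440 + 9694845 + 35357670 + 129644790 + 477638700 + 1767263190 + 6564120420 + 24466267020 + 91482563640 + 343059613650
= 467994838365

467994838365


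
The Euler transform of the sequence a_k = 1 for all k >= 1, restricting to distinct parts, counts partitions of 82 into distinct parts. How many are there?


Partitions of 82 into distinct parts can be computed via generating function.
Product (1+x)(1+x^2)(1+x^3)...
The coefficient of x^82 = 92864

92864


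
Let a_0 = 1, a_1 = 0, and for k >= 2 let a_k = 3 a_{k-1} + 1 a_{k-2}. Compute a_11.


Iterating the recurrence forward:
a_0 = 1
a_1 = 0
a_2 = 3*0 + 1*1 = 1
a_3 = 3*1 + 1*0 = 3
a_4 = 3*3 + 1*1 = 10
a_5 = 3*10 + 1*3 = 33
a_6 = 3*33 + 1*10 = 109
a_7 = 3*109 + 1*33 = 360
a_8 = 3*360 + 1*109 = 1189
a_9 = 3*1189 + 1*360 = 3927
a_10 = 3*3927 + 1*1189 = 12970
a_11 = 3*12970 + 1*3927 = 42837
So a_11 = 42837.

42837


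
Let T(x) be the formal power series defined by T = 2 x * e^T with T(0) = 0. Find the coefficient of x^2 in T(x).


Apply the Lagrange inversion formula: if T = 2 x * phi(T) with phi(t) = e^t, then
[x^n] T = 2^n * (1/n) [t^(n-1)] phi(t)^n = 2^n * (1/n) [t^(n-1)] e^(n t) = 2^n * (1/n) * n^(n-1) / (n-1)! = 2^n * n^(n-1) / n!.
When c = 1 this is the Cayley count of rooted labeled trees on n vertices, divided by n!.
For n = 2: 2^2 * 2^1 / 2! = 4 * 2/2 = 4.

4


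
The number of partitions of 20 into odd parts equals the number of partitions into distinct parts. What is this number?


Computing partitions of 20 into odd parts (1, 3, 5, ...):
Using the generating function prod_{k>=0} 1/(1-x^(2k+1)),
the count is 64

64


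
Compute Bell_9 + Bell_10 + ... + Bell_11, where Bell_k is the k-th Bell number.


Recall Bell_k counts set partitions of a k-set (with Bell_0 = 1 by convention).
Bell_9 through Bell_11: 21147, 115975, 678570
Sum = 21147 + 115975 + 678570 = 815692.

815692


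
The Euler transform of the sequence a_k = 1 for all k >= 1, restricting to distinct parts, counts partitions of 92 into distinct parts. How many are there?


Partitions of 92 into distinct parts can be computed via generating function.
Product (1+x)(1+x^2)(1+x^3)...
The coefficient of x^92 = 225585

225585


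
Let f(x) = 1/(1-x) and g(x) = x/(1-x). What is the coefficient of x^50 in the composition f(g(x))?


First simplify the composition: f(g(x)) = 1/(1 - x/(1-x)) = (1-x)/((1-x) - x) = (1-x)/(1-2x).
Now extract the coefficient. Write (1-x)/(1-2x) = 1/(1-2x) - x/(1-2x).
The coefficient of x^n in 1/(1-2x) is 2^n, and in x/(1-2x) is 2^(n-1) (for n >= 1).
So the coefficient of x^50 is 2^50 - 2^49 = 1125899906842624 - 562949953421312 = 562949953421312.

562949953421312


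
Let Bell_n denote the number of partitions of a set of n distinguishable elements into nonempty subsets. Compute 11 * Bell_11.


Bell_11 can be computed from the Bell triangle or from Dobinski's identity Bell_n = (1/e) * sum_{k>=0} k^n / k!.
Computing Bell_11 = 678570.
Then 11 * 678570 = 7464270.

7464270


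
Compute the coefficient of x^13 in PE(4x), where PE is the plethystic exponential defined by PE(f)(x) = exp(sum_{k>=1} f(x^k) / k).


With f(x) = 4x, the exponent is sum_{k>=1} 4 x^k / k = 4 * (-ln(1 - x)). Exponentiating:
PE(4x) = exp(-4 ln(1 - x)) = 1/(1 - x)^4.
By the negative binomial expansion, [x^n] 1/(1 - x)^4 = C(n + 3, 3).
For n = 13: C(16, 3) = 560.

560


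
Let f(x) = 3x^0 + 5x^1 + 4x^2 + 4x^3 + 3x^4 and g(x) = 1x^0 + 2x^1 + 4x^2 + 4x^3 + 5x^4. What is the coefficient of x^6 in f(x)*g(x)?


Cauchy product at x^6:
4*5 + 4*4 + 3*4
= 48

48


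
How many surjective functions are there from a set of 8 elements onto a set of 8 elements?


By inclusion-exclusion on which target elements are missed, the number of surjections from an n-set onto a k-set is
surj(n, k) = sum_{j=0}^{k} (-1)^j C(k, j) (k - j)^n.
Equivalently surj(n, k) = k! * S(n, k), where S(n, k) is the Stirling number of the second kind.
For n = 8, k = 8:
S(8, 8) = 1, so
surj = 8! * 1 = 40320 * 1 = 40320.

40320


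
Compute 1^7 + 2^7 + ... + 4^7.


This power sum has a closed form given by Faulhaber's formula
sum_{k=1}^{m} k^p = (1 / (p + 1)) * sum_{j=0}^{p} C(p + 1, j) B_j m^(p + 1 - j),
but for small m direct computation is fastest:
1 + 128 + 2187 + 16384 = 18700.

18700


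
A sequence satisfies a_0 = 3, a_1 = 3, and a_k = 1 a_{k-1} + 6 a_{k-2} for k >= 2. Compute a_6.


The characteristic equation is t^2 - 1 t - 6 = 0, with roots r_1 = 3 and r_2 = -2 (so c_1 = r_1 + r_2, c_2 = -r_1 r_2 as required).
One can use the closed form a_n = A r_1^n + B r_2^n, but direct iteration is more reliable:
a_0 = 3, a_1 = 3, a_2 = 21, a_3 = 39, a_4 = 165, a_5 = 399, a_6 = 1389.
So a_6 = 1389.

1389


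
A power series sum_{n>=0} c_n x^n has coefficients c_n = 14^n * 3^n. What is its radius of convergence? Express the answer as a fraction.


By the root test (Cauchy-Hadamard), the radius is R = 1 / limsup_n |c_n|^(1/n).
Here |c_n|^(1/n) = (14^n * 3^n)^(1/n) = 14 * 3 = 42 for all n.
So R = 1/42 = 1/42.

1/42


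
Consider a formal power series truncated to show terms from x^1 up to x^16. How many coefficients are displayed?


From x^1 to x^16 inclusive, the count is 16 - 1 + 1 = 16.

16


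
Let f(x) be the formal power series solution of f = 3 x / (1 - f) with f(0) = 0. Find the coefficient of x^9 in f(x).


Apply Lagrange inversion: f = 3 x * phi(f) with phi(t) = 1/(1 - t), so
[x^n] f = 3^n * (1/n) [t^(n-1)] phi(t)^n = 3^n * (1/n) [t^(n-1)] (1 - t)^(-n) = 3^n * (1/n) C(2n - 2, n - 1) = 3^n * C_{n-1}.
For n = 9: C_8 = C(16, 8) / 9 = 12870/9 = 1430.
With the 3^9 = 19683 factor, the coefficient is 19683 * 1430 = 28146690.

28146690


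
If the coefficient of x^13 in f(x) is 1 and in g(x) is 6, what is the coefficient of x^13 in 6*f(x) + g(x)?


Scalar multiplication scales coefficients: 6 * 1 = 6.
Then add the g coefficient: 6 + 6
= 12

12


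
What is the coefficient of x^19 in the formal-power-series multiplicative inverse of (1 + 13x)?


The inverse is 1/(1 + 13x). Apply the geometric identity 1/(1 - y) = sum_{k>=0} y^k with y = -13x:
1/(1 + 13x) = sum_{k>=0} (-13)^k x^k.
So the coefficient of x^19 is (-13)^19 = -1461920290375446110677.

-1461920290375446110677


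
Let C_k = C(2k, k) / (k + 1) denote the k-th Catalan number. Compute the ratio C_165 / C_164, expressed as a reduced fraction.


Using C_k = (2k)! / (k! (k+1)!), the ratio C_{k+1}/C_k simplifies to
C_{k+1}/C_k = [(2k+2)! / ((k+1)! (k+2)!)] * [k! (k+1)! / (2k)!]
 = (2k+2)(2k+1) / ((k+1)(k+2)) = 2(2k+1) / (k+2).
For k = 164: 2(2*164 + 1) / (164 + 2) = 658/166 = 329/83.

329/83


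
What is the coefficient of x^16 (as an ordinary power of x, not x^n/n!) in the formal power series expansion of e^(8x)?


The exponential series is e^y = sum_{k>=0} y^k / k!. Substituting y = 8x gives
e^(8x) = sum_{k>=0} 8^k x^k / k!.
So the coefficient of x^n is a^n/n! with a = 8, n = 16:
8^16 / 16! = 281474976710656/20922789888000 = 8589934592/638512875

8589934592/638512875


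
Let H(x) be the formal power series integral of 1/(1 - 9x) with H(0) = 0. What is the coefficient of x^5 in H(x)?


1/(1 - 9x) = sum_{k>=0} 9^k x^k. Integrating termwise with H(0) = 0:
H(x) = sum_{k>=0} 9^k x^(k+1) / (k+1) = sum_{m>=1} 9^(m-1) x^m / m.
For m = 5: 9^4/5 = 6561/5 = 6561/5.

6561/5


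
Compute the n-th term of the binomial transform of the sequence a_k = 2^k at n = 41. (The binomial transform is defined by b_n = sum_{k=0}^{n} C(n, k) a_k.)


With a_k = 2^k, b_n = sum_{k=0}^{n} C(n, k) 2^k = (1 + 2)^n by the binomial theorem.
For n = 41: (1 + 2)^41 = 3^41 = 36472996377170786403.

36472996377170786403


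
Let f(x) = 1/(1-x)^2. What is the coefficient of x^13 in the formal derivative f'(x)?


Differentiate: d/dx [ 1/(1-x)^r ] = r / (1-x)^(r+1).
Here r = 2, so f'(x) = 2 / (1-x)^3.
The expansion of 1/(1-x)^(r+1) has coefficient of x^n equal to C(n+r, r).
So the coefficient of x^13 in f'(x) is
2 * C(15, 2) = 2 * 105 = 210

210


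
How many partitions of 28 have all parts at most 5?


Using the generating function (1-x)^(-1)(1-x^2)^(-1)...(1-x^5)^(-1),
the coefficient of x^28 counts these restricted partitions.
Result = 540

540


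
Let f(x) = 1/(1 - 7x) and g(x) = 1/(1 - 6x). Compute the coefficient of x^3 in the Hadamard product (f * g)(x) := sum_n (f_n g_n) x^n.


f has coefficients f_k = 7^k and g has coefficients g_k = 6^k, so the Hadamard product has coefficient (f*g)_k = 7^k * 6^k = 42^k.
For k = 3: 42^3 = 74088.

74088


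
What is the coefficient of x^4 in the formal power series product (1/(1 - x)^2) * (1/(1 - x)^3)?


Combine the factors: (1/(1 - x)^2) * (1/(1 - x)^3) = 1/(1 - x)^5.
Then use 1/(1 - x)^r = sum_{k>=0} C(k + r - 1, r - 1) x^k with r = 5 and k = 4:
C(8, 4) = 70.

70


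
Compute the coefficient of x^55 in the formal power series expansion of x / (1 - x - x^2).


Let f(x) = sum_{k>=0} a_k x^k. Multiplying f(x) * (1 - x - x^2) = x and matching coefficients gives a_0 = 0, a_1 = 1, and a_k = a_{k-1} + a_{k-2} for k >= 2. These are the Fibonacci numbers F_k.
Iterating from F_0 = 0, F_1 = 1:
F_0=0, F_1=1, F_2=1, F_3=2, F_4=3, F_5=5, F_6=8, F_7=13, F_8=21, F_9=34, ...
F_55 = 139583862445.

139583862445
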